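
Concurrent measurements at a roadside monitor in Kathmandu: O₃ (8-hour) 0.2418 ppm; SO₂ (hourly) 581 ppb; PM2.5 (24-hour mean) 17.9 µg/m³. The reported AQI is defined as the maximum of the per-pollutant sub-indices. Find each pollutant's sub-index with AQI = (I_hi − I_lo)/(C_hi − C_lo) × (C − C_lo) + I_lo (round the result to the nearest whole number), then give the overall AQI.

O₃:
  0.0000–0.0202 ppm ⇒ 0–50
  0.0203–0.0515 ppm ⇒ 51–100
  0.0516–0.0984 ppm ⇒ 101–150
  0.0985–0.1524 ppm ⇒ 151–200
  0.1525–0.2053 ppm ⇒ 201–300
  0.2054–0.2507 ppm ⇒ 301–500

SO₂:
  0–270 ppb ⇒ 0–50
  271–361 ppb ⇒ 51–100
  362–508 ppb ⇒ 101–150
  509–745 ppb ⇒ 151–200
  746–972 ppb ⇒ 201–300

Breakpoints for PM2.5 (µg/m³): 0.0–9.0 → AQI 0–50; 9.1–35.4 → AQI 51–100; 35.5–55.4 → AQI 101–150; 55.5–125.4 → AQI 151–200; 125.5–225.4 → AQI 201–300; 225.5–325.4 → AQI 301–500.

O₃: row 0.2054–0.2507 (AQI 301–500). (500−301)·(0.2418−0.2054)/(0.2507−0.2054) + 301 = 199·0.0364/0.0453 + 301 ≈ 460.90 → 461.
SO₂: 581 ∈ [509, 745] ↔ index [151, 200].
151 + (581−509)·(200−151)/(745−509) = 151 + 72·49/236 ≈ 165.95, so AQI = 166.
PM2.5: row 9.1–35.4 (AQI 51–100). (100−51)·(17.9−9.1)/(35.4−9.1) + 51 = 49·8.8/26.3 + 51 ≈ 67.40 → 67.
Sub-indices: O₃→461, SO₂→166, PM2.5→67. Overall AQI = max = 461; dominant pollutant is O₃.

461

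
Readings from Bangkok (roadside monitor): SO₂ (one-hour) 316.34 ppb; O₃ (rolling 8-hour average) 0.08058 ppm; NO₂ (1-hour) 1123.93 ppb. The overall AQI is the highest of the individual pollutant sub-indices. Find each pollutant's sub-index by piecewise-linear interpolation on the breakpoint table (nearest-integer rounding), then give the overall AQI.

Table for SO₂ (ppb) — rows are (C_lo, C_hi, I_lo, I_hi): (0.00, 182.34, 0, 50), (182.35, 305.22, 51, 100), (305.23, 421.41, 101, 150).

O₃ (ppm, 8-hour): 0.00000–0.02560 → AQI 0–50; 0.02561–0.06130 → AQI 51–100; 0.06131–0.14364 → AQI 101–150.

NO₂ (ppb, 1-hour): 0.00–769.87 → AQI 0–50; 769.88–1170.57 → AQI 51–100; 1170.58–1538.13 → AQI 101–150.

112

SO₂: 316.34 ∈ [305.23, 421.41] ↔ index [101, 150].
101 + (316.34−305.23)·(150−101)/(421.41−305.23) = 101 + 11.11·49/116.18 ≈ 105.69, so AQI = 106.
O₃: 0.08058 ∈ [0.06131, 0.14364] ↔ index [101, 150].
101 + (0.08058−0.06131)·(150−101)/(0.14364−0.06131) = 101 + 0.01927·49/0.08233 ≈ 112.47, so AQI = 112.
NO₂: row 769.88–1170.57 (AQI 51–100). (100−51)·(1123.93−769.88)/(1170.57−769.88) + 51 = 49·354.05/400.69 + 51 ≈ 94.30 → 94.
Sub-indices: SO₂→106, O₃→112, NO₂→94. Overall AQI = max = 112; dominant pollutant is O₃.
AQI 112: Unhealthy for Sensitive Groups.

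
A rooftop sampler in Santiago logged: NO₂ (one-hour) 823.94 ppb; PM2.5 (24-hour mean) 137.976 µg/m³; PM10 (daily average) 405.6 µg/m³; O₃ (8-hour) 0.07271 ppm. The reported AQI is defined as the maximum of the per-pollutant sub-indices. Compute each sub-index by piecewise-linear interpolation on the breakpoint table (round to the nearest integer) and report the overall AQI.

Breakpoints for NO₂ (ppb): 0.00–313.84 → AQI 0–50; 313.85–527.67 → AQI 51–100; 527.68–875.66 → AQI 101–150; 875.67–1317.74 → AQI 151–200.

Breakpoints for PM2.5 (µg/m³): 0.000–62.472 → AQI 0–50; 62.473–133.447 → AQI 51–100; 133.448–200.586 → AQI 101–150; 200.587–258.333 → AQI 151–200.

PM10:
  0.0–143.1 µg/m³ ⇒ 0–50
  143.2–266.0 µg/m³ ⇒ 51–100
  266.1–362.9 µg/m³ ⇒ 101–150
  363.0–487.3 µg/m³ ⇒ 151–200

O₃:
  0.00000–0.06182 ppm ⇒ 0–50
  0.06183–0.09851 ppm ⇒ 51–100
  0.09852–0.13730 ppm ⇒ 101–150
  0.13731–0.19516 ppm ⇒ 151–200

168

NO₂: 823.94 lies in 527.68–875.66, so I_lo=101, I_hi=150, C_lo=527.68, C_hi=875.66.
(150−101)/(875.66−527.68) × (823.94−527.68) + 101 = 49/347.98 × 296.26 + 101 ≈ 142.72 → 143.
PM2.5: 137.976 lies in 133.448–200.586, so I_lo=101, I_hi=150, C_lo=133.448, C_hi=200.586.
(150−101)/(200.586−133.448) × (137.976−133.448) + 101 = 49/67.138 × 4.528 + 101 ≈ 104.30 → 104.
PM10 405.6: bracket 363.0–487.3 → index 151–200; slope 49/124.3, offset 42.6.
AQI = 151 + 49/124.3·42.6 ≈ 167.79 ⇒ 168.
O₃ 0.07271: bracket 0.06183–0.09851 → index 51–100; slope 49/0.03668, offset 0.01088.
AQI = 51 + 49/0.03668·0.01088 ≈ 65.53 ⇒ 66.
Sub-indices: NO₂→143, PM2.5→104, PM10→168, O₃→66. Overall AQI = max = 168; dominant pollutant is PM10.
AQI 168: Unhealthy.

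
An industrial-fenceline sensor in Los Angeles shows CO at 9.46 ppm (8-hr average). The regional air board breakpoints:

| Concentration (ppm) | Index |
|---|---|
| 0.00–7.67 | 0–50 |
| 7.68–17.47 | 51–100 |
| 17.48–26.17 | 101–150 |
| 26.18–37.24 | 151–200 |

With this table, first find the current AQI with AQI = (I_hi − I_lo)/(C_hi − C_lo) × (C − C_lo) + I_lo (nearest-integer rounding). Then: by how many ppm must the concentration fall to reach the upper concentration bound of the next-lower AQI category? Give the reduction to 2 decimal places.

CO: 9.46 ∈ [7.68, 17.47] ↔ index [51, 100].
51 + (9.46−7.68)·(100−51)/(17.47−7.68) = 51 + 1.78·49/9.79 ≈ 59.91, so AQI = 60.
Current AQI 60 is in the Moderate range (51–100). The next-lower category tops out at AQI 50, whose upper concentration bound is 7.67 ppm.
Reduction needed = 9.46 − 7.67 = 1.79 ppm.

1.79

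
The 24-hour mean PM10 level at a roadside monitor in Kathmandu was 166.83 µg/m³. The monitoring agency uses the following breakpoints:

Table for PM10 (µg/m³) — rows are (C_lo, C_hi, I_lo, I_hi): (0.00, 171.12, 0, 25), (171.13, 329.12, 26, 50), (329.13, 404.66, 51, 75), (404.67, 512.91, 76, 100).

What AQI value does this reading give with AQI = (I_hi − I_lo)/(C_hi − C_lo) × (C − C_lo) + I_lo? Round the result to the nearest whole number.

PM10: row 0.00–171.12 (AQI 0–25). (25−0)·(166.83−0.00)/(171.12−0.00) + 0 = 25·166.83/171.12 + 0 ≈ 24.37 → 24.

24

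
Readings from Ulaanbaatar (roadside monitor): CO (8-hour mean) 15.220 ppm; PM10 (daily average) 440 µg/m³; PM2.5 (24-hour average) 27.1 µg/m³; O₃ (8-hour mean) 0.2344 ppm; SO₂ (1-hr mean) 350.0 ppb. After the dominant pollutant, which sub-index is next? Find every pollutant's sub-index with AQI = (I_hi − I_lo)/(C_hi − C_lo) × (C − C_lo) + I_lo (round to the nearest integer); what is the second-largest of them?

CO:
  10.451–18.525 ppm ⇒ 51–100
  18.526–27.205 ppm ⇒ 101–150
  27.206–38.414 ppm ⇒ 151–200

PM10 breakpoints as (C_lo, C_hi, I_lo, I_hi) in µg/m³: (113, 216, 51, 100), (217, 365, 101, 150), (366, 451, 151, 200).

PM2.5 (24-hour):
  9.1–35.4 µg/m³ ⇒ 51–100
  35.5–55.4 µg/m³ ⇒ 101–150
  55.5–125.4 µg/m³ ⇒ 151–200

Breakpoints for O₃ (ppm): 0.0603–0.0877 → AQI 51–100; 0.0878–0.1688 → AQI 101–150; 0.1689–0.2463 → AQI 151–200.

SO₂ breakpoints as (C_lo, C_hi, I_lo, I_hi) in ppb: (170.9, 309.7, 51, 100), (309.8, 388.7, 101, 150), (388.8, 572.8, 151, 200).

CO: 15.220 ∈ [10.451, 18.525] ↔ index [51, 100].
51 + (15.220−10.451)·(100−51)/(18.525−10.451) = 51 + 4.769·49/8.074 ≈ 79.94, so AQI = 80.
PM10: 440 lies in 366–451, so I_lo=151, I_hi=200, C_lo=366, C_hi=451.
(200−151)/(451−366) × (440−366) + 151 = 49/85 × 74 + 151 ≈ 193.66 → 194.
PM2.5: 27.1 lies in 9.1–35.4, so I_lo=51, I_hi=100, C_lo=9.1, C_hi=35.4.
(100−51)/(35.4−9.1) × (27.1−9.1) + 51 = 49/26.3 × 18.0 + 51 ≈ 84.54 → 85.
O₃: row 0.1689–0.2463 (AQI 151–200). (200−151)·(0.2344−0.1689)/(0.2463−0.1689) + 151 = 49·0.0655/0.0774 + 151 ≈ 192.47 → 192.
SO₂: row 309.8–388.7 (AQI 101–150). (150−101)·(350.0−309.8)/(388.7−309.8) + 101 = 49·40.2/78.9 + 101 ≈ 125.97 → 126.
Sub-indices: CO→80, PM10→194, PM2.5→85, O₃→192, SO₂→126. Ranked high→low: 194, 192, 126, 85, 80. Second-highest sub-index = 192.

192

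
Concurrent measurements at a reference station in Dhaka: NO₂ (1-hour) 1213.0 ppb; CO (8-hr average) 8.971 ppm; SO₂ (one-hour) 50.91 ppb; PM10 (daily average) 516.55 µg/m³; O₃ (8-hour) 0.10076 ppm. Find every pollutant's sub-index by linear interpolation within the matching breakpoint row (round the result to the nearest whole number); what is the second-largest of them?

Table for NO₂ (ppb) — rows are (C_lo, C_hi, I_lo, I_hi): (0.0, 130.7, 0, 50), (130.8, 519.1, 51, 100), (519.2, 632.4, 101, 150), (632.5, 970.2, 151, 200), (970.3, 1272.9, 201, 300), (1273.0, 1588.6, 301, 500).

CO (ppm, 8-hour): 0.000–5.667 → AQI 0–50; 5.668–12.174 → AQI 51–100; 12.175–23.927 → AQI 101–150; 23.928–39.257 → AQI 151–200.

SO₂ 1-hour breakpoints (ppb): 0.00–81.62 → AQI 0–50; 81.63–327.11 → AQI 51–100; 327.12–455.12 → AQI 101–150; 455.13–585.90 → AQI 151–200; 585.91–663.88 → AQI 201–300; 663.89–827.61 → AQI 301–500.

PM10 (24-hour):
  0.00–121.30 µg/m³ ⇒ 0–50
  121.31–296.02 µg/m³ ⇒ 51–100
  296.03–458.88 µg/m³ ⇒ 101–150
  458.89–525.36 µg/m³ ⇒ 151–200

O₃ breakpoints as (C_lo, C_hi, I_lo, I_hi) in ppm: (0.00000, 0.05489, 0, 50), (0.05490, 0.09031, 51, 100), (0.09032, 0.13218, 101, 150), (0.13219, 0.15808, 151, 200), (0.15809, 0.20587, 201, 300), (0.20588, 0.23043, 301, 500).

194

NO₂: 1213.0 lies in 970.3–1272.9, so I_lo=201, I_hi=300, C_lo=970.3, C_hi=1272.9.
(300−201)/(1272.9−970.3) × (1213.0−970.3) + 201 = 99/302.6 × 242.7 + 201 ≈ 280.40 → 280.
CO: row 5.668–12.174 (AQI 51–100). (100−51)·(8.971−5.668)/(12.174−5.668) + 51 = 49·3.303/6.506 + 51 ≈ 75.88 → 76.
SO₂: 50.91 lies in 0.00–81.62, so I_lo=0, I_hi=50, C_lo=0.00, C_hi=81.62.
(50−0)/(81.62−0.00) × (50.91−0.00) + 0 = 50/81.62 × 50.91 + 0 ≈ 31.19 → 31.
PM10: 516.55 lies in 458.89–525.36, so I_lo=151, I_hi=200, C_lo=458.89, C_hi=525.36.
(200−151)/(525.36−458.89) × (516.55−458.89) + 151 = 49/66.47 × 57.66 + 151 ≈ 193.51 → 194.
O₃: 0.10076 ∈ [0.09032, 0.13218] ↔ index [101, 150].
101 + (0.10076−0.09032)·(150−101)/(0.13218−0.09032) = 101 + 0.01044·49/0.04186 ≈ 113.22, so AQI = 113.
Sub-indices: NO₂→280, CO→76, SO₂→31, PM10→194, O₃→113. Ranked high→low: 280, 194, 113, 76, 31. Second-highest sub-index = 194.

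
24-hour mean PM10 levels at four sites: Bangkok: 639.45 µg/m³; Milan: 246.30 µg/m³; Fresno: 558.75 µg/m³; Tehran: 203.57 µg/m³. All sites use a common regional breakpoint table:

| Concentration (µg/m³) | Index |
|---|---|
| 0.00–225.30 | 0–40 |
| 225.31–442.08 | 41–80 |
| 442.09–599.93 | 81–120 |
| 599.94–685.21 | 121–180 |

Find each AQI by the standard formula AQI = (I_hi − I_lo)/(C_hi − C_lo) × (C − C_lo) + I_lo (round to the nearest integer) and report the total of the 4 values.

339

Bangkok: row 599.94–685.21 (AQI 121–180). (180−121)·(639.45−599.94)/(685.21−599.94) + 121 = 59·39.51/85.27 + 121 ≈ 148.34 → 148.
Milan: row 225.31–442.08 (AQI 41–80). (80−41)·(246.30−225.31)/(442.08−225.31) + 41 = 39·20.99/216.77 + 41 ≈ 44.78 → 45.
Fresno: row 442.09–599.93 (AQI 81–120). (120−81)·(558.75−442.09)/(599.93−442.09) + 81 = 39·116.66/157.84 + 81 ≈ 109.83 → 110.
Tehran: 203.57 ∈ [0.00, 225.30] ↔ index [0, 40].
0 + (203.57−0.00)·(40−0)/(225.30−0.00) = 0 + 203.57·40/225.30 ≈ 36.14, so AQI = 36.
AQIs: Bangkok=148, Milan=45, Fresno=110, Tehran=36. Sum = 148 + 45 + 110 + 36 = 339.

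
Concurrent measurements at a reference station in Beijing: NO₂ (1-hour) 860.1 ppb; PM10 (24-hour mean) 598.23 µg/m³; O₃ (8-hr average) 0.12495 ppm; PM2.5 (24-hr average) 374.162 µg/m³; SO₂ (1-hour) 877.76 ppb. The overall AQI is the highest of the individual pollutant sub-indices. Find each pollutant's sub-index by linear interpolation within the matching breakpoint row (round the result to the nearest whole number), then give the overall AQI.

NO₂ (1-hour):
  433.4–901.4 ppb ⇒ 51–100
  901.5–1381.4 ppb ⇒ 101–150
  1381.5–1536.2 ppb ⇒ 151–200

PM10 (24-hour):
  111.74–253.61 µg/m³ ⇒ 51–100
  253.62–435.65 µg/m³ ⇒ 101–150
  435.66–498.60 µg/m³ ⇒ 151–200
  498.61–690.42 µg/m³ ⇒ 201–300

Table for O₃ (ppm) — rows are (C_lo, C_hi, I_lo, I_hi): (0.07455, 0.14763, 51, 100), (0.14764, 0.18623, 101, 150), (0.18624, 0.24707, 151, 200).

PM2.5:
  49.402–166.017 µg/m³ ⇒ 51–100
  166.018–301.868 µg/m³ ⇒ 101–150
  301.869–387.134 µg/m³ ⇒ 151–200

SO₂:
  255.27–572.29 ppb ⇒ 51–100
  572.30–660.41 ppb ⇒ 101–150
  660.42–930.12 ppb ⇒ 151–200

NO₂: row 433.4–901.4 (AQI 51–100). (100−51)·(860.1−433.4)/(901.4−433.4) + 51 = 49·426.7/468.0 + 51 ≈ 95.68 → 96.
PM10: 598.23 lies in 498.61–690.42, so I_lo=201, I_hi=300, C_lo=498.61, C_hi=690.42.
(300−201)/(690.42−498.61) × (598.23−498.61) + 201 = 99/191.81 × 99.62 + 201 ≈ 252.42 → 252.
O₃: 0.12495 ∈ [0.07455, 0.14763] ↔ index [51, 100].
51 + (0.12495−0.07455)·(100−51)/(0.14763−0.07455) = 51 + 0.05040·49/0.07308 ≈ 84.79, so AQI = 85.
PM2.5: 374.162 ∈ [301.869, 387.134] ↔ index [151, 200].
151 + (374.162−301.869)·(200−151)/(387.134−301.869) = 151 + 72.293·49/85.265 ≈ 192.55, so AQI = 193.
SO₂ 877.76: bracket 660.42–930.12 → index 151–200; slope 49/269.70, offset 217.34.
AQI = 151 + 49/269.70·217.34 ≈ 190.49 ⇒ 190.
Sub-indices: NO₂→96, PM10→252, O₃→85, PM2.5→193, SO₂→190. Overall AQI = max = 252; dominant pollutant is PM10.
AQI 252: Very Unhealthy.

252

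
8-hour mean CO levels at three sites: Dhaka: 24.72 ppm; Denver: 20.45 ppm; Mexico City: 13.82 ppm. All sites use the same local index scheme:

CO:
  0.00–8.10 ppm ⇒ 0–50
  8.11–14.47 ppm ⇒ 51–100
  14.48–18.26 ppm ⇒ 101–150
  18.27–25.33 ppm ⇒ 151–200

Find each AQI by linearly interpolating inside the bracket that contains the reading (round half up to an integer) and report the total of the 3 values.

Dhaka: row 18.27–25.33 (AQI 151–200). (200−151)·(24.72−18.27)/(25.33−18.27) + 151 = 49·6.45/7.06 + 151 ≈ 195.77 → 196.
Denver: row 18.27–25.33 (AQI 151–200). (200−151)·(20.45−18.27)/(25.33−18.27) + 151 = 49·2.18/7.06 + 151 ≈ 166.13 → 166.
Mexico City: 13.82 ∈ [8.11, 14.47] ↔ index [51, 100].
51 + (13.82−8.11)·(100−51)/(14.47−8.11) = 51 + 5.71·49/6.36 ≈ 94.99, so AQI = 95.
AQIs: Dhaka=196, Denver=166, Mexico City=95. Sum = 196 + 166 + 95 = 457.

457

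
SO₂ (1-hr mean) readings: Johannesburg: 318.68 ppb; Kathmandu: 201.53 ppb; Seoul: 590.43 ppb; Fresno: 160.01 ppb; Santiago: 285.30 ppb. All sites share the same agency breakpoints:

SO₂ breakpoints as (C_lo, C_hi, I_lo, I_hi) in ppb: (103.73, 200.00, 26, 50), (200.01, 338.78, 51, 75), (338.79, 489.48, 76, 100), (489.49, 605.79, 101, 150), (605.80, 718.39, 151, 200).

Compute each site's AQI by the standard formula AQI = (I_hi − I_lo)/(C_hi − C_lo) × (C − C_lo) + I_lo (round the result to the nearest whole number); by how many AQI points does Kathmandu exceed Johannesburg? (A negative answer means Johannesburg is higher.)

Johannesburg: 318.68 lies in 200.01–338.78, so I_lo=51, I_hi=75, C_lo=200.01, C_hi=338.78.
(75−51)/(338.78−200.01) × (318.68−200.01) + 51 = 24/138.77 × 118.67 + 51 ≈ 71.52 → 72.
Kathmandu: 201.53 lies in 200.01–338.78, so I_lo=51, I_hi=75, C_lo=200.01, C_hi=338.78.
(75−51)/(338.78−200.01) × (201.53−200.01) + 51 = 24/138.77 × 1.52 + 51 ≈ 51.26 → 51.
Seoul: 590.43 ∈ [489.49, 605.79] ↔ index [101, 150].
101 + (590.43−489.49)·(150−101)/(605.79−489.49) = 101 + 100.94·49/116.30 ≈ 143.53, so AQI = 144.
Fresno 160.01: bracket 103.73–200.00 → index 26–50; slope 24/96.27, offset 56.28.
AQI = 26 + 24/96.27·56.28 ≈ 40.03 ⇒ 40.
Santiago: 285.30 lies in 200.01–338.78, so I_lo=51, I_hi=75, C_lo=200.01, C_hi=338.78.
(75−51)/(338.78−200.01) × (285.30−200.01) + 51 = 24/138.77 × 85.29 + 51 ≈ 65.75 → 66.
AQIs: Johannesburg=72, Kathmandu=51, Seoul=144, Fresno=40, Santiago=66. Kathmandu (51) − Johannesburg (72) = -21.

-21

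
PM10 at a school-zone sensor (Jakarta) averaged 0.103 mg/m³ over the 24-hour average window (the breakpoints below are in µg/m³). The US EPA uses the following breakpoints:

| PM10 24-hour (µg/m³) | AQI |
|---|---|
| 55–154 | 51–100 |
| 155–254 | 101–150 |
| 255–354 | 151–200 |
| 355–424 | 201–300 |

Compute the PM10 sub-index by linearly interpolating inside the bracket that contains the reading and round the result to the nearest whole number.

75

Convert: 0.103 mg/m³ = 103 µg/m³.
PM10 103: bracket 55–154 → index 51–100; slope 49/99, offset 48.
AQI = 51 + 49/99·48 ≈ 74.76 ⇒ 75.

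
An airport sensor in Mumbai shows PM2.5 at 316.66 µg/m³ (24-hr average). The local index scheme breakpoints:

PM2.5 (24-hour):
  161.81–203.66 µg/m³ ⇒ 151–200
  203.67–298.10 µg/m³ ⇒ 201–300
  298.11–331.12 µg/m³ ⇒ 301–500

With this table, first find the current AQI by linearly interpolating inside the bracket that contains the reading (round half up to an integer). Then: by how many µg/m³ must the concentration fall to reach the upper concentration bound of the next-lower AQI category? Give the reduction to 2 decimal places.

PM2.5: 316.66 ∈ [298.11, 331.12] ↔ index [301, 500].
301 + (316.66−298.11)·(500−301)/(331.12−298.11) = 301 + 18.55·199/33.01 ≈ 412.83, so AQI = 413.
Current AQI 413 is in the Hazardous range (301–500). The next-lower category tops out at AQI 300, whose upper concentration bound is 298.10 µg/m³.
Reduction needed = 316.66 − 298.10 = 18.56 µg/m³.

18.56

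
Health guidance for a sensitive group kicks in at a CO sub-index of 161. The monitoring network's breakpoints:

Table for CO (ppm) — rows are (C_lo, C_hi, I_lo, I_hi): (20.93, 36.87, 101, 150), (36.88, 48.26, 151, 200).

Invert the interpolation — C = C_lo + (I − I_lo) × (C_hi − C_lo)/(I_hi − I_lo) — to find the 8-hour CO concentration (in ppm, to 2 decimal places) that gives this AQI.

AQI 161 lies in the 151–200 band, which corresponds to 36.88–48.26 ppm.
C = 36.88 + (161−151)×(48.26−36.88)/(200−151) = 36.88 + 10×11.38/49 ≈ 39.2024 ppm → 39.20 ppm to 2 dp.

39.20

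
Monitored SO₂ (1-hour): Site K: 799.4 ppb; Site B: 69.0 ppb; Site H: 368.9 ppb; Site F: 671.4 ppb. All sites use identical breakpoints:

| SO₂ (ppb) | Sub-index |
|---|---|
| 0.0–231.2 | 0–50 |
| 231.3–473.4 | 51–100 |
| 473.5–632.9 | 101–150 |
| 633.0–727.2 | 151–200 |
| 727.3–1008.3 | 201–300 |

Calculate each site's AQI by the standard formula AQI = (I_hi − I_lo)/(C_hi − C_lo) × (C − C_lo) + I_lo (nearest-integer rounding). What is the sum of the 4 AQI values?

Site K: 799.4 lies in 727.3–1008.3, so I_lo=201, I_hi=300, C_lo=727.3, C_hi=1008.3.
(300−201)/(1008.3−727.3) × (799.4−727.3) + 201 = 99/281.0 × 72.1 + 201 ≈ 226.40 → 226.
Site B: 69.0 lies in 0.0–231.2, so I_lo=0, I_hi=50, C_lo=0.0, C_hi=231.2.
(50−0)/(231.2−0.0) × (69.0−0.0) + 0 = 50/231.2 × 69.0 + 0 ≈ 14.92 → 15.
Site H: 368.9 ∈ [231.3, 473.4] ↔ index [51, 100].
51 + (368.9−231.3)·(100−51)/(473.4−231.3) = 51 + 137.6·49/242.1 ≈ 78.85, so AQI = 79.
Site F: 671.4 ∈ [633.0, 727.2] ↔ index [151, 200].
151 + (671.4−633.0)·(200−151)/(727.2−633.0) = 151 + 38.4·49/94.2 ≈ 170.97, so AQI = 171.
AQIs: Site K=226, Site B=15, Site H=79, Site F=171. Sum = 226 + 15 + 79 + 171 = 491.

491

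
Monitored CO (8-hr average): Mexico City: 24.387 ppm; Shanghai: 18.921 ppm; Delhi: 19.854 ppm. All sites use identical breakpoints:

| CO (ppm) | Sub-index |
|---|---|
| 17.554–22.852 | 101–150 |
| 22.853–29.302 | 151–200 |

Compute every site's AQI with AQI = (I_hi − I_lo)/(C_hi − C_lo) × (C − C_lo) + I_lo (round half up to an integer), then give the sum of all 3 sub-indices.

Mexico City: 24.387 lies in 22.853–29.302, so I_lo=151, I_hi=200, C_lo=22.853, C_hi=29.302.
(200−151)/(29.302−22.853) × (24.387−22.853) + 151 = 49/6.449 × 1.534 + 151 ≈ 162.66 → 163.
Shanghai: 18.921 lies in 17.554–22.852, so I_lo=101, I_hi=150, C_lo=17.554, C_hi=22.852.
(150−101)/(22.852−17.554) × (18.921−17.554) + 101 = 49/5.298 × 1.367 + 101 ≈ 113.64 → 114.
Delhi: row 17.554–22.852 (AQI 101–150). (150−101)·(19.854−17.554)/(22.852−17.554) + 101 = 49·2.300/5.298 + 101 ≈ 122.27 → 122.
AQIs: Mexico City=163, Shanghai=114, Delhi=122. Sum = 163 + 114 + 122 = 399.

399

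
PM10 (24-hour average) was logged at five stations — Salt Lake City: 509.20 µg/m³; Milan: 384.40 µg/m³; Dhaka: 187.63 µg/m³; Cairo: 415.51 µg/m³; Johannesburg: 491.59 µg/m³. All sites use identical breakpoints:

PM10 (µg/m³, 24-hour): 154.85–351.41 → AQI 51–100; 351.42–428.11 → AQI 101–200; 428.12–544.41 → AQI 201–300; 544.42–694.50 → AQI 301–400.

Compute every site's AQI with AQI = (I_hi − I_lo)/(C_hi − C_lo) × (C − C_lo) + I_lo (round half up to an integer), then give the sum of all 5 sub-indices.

Salt Lake City: 509.20 lies in 428.12–544.41, so I_lo=201, I_hi=300, C_lo=428.12, C_hi=544.41.
(300−201)/(544.41−428.12) × (509.20−428.12) + 201 = 99/116.29 × 81.08 + 201 ≈ 270.03 → 270.
Milan 384.40: bracket 351.42–428.11 → index 101–200; slope 99/76.69, offset 32.98.
AQI = 101 + 99/76.69·32.98 ≈ 143.57 ⇒ 144.
Dhaka: 187.63 lies in 154.85–351.41, so I_lo=51, I_hi=100, C_lo=154.85, C_hi=351.41.
(100−51)/(351.41−154.85) × (187.63−154.85) + 51 = 49/196.56 × 32.78 + 51 ≈ 59.17 → 59.
Cairo: 415.51 lies in 351.42–428.11, so I_lo=101, I_hi=200, C_lo=351.42, C_hi=428.11.
(200−101)/(428.11−351.42) × (415.51−351.42) + 101 = 99/76.69 × 64.09 + 101 ≈ 183.73 → 184.
Johannesburg: row 428.12–544.41 (AQI 201–300). (300−201)·(491.59−428.12)/(544.41−428.12) + 201 = 99·63.47/116.29 + 201 ≈ 255.03 → 255.
AQIs: Salt Lake City=270, Milan=144, Dhaka=59, Cairo=184, Johannesburg=255. Sum = 270 + 144 + 59 + 184 + 255 = 912.

912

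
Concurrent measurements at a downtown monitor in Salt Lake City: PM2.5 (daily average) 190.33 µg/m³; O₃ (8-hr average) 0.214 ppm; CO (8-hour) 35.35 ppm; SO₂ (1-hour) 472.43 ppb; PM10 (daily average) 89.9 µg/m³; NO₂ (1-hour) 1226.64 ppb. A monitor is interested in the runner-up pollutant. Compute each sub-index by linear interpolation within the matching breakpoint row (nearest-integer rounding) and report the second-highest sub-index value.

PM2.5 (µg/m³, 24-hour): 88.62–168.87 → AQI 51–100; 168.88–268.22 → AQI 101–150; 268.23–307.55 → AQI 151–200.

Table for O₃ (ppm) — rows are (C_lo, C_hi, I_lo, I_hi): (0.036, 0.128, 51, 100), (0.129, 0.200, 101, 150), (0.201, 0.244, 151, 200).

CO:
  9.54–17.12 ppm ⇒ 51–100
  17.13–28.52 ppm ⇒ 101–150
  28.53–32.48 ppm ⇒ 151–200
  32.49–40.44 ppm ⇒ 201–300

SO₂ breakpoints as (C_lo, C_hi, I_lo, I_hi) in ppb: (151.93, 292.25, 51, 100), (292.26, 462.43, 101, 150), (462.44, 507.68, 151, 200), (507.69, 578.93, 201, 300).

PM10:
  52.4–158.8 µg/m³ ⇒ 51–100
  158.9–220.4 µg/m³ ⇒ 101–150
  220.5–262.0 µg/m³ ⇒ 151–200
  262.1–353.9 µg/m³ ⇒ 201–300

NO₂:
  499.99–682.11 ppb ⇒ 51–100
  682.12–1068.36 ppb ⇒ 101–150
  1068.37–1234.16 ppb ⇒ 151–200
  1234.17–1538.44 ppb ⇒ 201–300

198

PM2.5 190.33: bracket 168.88–268.22 → index 101–150; slope 49/99.34, offset 21.45.
AQI = 101 + 49/99.34·21.45 ≈ 111.58 ⇒ 112.
O₃: 0.214 lies in 0.201–0.244, so I_lo=151, I_hi=200, C_lo=0.201, C_hi=0.244.
(200−151)/(0.244−0.201) × (0.214−0.201) + 151 = 49/0.043 × 0.013 + 151 ≈ 165.81 → 166.
CO: 35.35 ∈ [32.49, 40.44] ↔ index [201, 300].
201 + (35.35−32.49)·(300−201)/(40.44−32.49) = 201 + 2.86·99/7.95 ≈ 236.62, so AQI = 237.
SO₂: 472.43 lies in 462.44–507.68, so I_lo=151, I_hi=200, C_lo=462.44, C_hi=507.68.
(200−151)/(507.68−462.44) × (472.43−462.44) + 151 = 49/45.24 × 9.99 + 151 ≈ 161.82 → 162.
PM10 89.9: bracket 52.4–158.8 → index 51–100; slope 49/106.4, offset 37.5.
AQI = 51 + 49/106.4·37.5 ≈ 68.27 ⇒ 68.
NO₂ 1226.64: bracket 1068.37–1234.16 → index 151–200; slope 49/165.79, offset 158.27.
AQI = 151 + 49/165.79·158.27 ≈ 197.78 ⇒ 198.
Sub-indices: PM2.5→112, O₃→166, CO→237, SO₂→162, PM10→68, NO₂→198. Ranked high→low: 237, 198, 166, 162, 112, 68. Second-highest sub-index = 198.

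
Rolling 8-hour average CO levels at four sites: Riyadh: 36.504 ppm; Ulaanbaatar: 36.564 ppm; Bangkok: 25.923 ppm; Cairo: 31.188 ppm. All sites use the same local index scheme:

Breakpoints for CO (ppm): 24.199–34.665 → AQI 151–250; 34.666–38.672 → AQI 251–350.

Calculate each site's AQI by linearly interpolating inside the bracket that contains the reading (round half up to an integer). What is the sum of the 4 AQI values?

Riyadh: 36.504 lies in 34.666–38.672, so I_lo=251, I_hi=350, C_lo=34.666, C_hi=38.672.
(350−251)/(38.672−34.666) × (36.504−34.666) + 251 = 99/4.006 × 1.838 + 251 ≈ 296.42 → 296.
Ulaanbaatar 36.564: bracket 34.666–38.672 → index 251–350; slope 99/4.006, offset 1.898.
AQI = 251 + 99/4.006·1.898 ≈ 297.91 ⇒ 298.
Bangkok: row 24.199–34.665 (AQI 151–250). (250−151)·(25.923−24.199)/(34.665−24.199) + 151 = 99·1.724/10.466 + 151 ≈ 167.31 → 167.
Cairo: 31.188 ∈ [24.199, 34.665] ↔ index [151, 250].
151 + (31.188−24.199)·(250−151)/(34.665−24.199) = 151 + 6.989·99/10.466 ≈ 217.11, so AQI = 217.
AQIs: Riyadh=296, Ulaanbaatar=298, Bangkok=167, Cairo=217. Sum = 296 + 298 + 167 + 217 = 978.

978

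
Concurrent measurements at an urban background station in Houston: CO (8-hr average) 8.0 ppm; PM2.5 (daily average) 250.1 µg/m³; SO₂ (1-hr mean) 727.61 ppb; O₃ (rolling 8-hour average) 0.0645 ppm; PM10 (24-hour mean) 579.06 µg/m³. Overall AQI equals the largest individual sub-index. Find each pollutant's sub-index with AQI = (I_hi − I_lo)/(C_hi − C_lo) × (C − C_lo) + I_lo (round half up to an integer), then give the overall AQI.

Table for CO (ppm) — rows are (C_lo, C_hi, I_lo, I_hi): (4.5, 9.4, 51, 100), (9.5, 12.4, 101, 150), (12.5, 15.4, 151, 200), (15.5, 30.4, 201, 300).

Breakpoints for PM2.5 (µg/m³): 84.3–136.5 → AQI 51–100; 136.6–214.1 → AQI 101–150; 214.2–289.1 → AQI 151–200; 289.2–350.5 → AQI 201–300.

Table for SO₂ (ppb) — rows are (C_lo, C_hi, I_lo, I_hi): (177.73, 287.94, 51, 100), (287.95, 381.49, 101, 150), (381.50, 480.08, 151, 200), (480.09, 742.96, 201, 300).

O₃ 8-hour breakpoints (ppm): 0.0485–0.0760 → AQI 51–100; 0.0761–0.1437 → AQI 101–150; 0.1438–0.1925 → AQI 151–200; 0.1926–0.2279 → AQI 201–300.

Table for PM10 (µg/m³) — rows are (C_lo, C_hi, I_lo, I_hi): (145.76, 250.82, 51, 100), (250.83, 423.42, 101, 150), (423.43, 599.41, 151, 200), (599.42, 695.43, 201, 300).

294

CO 8.0: bracket 4.5–9.4 → index 51–100; slope 49/4.9, offset 3.5.
AQI = 51 + 49/4.9·3.5 ≈ 86.00 ⇒ 86.
PM2.5: row 214.2–289.1 (AQI 151–200). (200−151)·(250.1−214.2)/(289.1−214.2) + 151 = 49·35.9/74.9 + 151 ≈ 174.49 → 174.
SO₂ 727.61: bracket 480.09–742.96 → index 201–300; slope 99/262.87, offset 247.52.
AQI = 201 + 99/262.87·247.52 ≈ 294.22 ⇒ 294.
O₃: 0.0645 lies in 0.0485–0.0760, so I_lo=51, I_hi=100, C_lo=0.0485, C_hi=0.0760.
(100−51)/(0.0760−0.0485) × (0.0645−0.0485) + 51 = 49/0.0275 × 0.0160 + 51 ≈ 79.51 → 80.
PM10 579.06: bracket 423.43–599.41 → index 151–200; slope 49/175.98, offset 155.63.
AQI = 151 + 49/175.98·155.63 ≈ 194.33 ⇒ 194.
Sub-indices: CO→86, PM2.5→174, SO₂→294, O₃→80, PM10→194. Overall AQI = max = 294; dominant pollutant is SO₂.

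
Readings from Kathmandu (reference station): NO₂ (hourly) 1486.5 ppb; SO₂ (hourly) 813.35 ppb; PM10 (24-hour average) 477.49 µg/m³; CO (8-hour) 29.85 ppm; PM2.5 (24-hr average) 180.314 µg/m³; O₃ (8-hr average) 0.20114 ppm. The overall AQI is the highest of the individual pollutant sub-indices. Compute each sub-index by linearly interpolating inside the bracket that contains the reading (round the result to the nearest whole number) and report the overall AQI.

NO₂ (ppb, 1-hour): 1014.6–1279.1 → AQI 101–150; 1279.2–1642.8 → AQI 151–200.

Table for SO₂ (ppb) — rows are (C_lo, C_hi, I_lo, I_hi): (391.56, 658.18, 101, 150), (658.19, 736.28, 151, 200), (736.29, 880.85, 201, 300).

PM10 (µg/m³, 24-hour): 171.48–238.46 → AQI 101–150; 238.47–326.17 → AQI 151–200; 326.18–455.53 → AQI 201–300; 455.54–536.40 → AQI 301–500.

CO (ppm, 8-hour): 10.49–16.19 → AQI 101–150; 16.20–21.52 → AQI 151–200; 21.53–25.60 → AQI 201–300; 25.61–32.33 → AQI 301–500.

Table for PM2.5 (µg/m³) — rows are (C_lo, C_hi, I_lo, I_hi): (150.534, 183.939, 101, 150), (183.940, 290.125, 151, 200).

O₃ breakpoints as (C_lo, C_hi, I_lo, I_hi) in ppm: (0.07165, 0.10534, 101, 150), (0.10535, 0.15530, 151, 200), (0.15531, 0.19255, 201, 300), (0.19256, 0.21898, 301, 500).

NO₂: 1486.5 ∈ [1279.2, 1642.8] ↔ index [151, 200].
151 + (1486.5−1279.2)·(200−151)/(1642.8−1279.2) = 151 + 207.3·49/363.6 ≈ 178.94, so AQI = 179.
SO₂: 813.35 ∈ [736.29, 880.85] ↔ index [201, 300].
201 + (813.35−736.29)·(300−201)/(880.85−736.29) = 201 + 77.06·99/144.56 ≈ 253.77, so AQI = 254.
PM10: 477.49 ∈ [455.54, 536.40] ↔ index [301, 500].
301 + (477.49−455.54)·(500−301)/(536.40−455.54) = 301 + 21.95·199/80.86 ≈ 355.02, so AQI = 355.
CO: row 25.61–32.33 (AQI 301–500). (500−301)·(29.85−25.61)/(32.33−25.61) + 301 = 199·4.24/6.72 + 301 ≈ 426.56 → 427.
PM2.5: 180.314 lies in 150.534–183.939, so I_lo=101, I_hi=150, C_lo=150.534, C_hi=183.939.
(150−101)/(183.939−150.534) × (180.314−150.534) + 101 = 49/33.405 × 29.780 + 101 ≈ 144.68 → 145.
O₃: 0.20114 lies in 0.19256–0.21898, so I_lo=301, I_hi=500, C_lo=0.19256, C_hi=0.21898.
(500−301)/(0.21898−0.19256) × (0.20114−0.19256) + 301 = 199/0.02642 × 0.00858 + 301 ≈ 365.63 → 366.
Sub-indices: NO₂→179, SO₂→254, PM10→355, CO→427, PM2.5→145, O₃→366. Overall AQI = max = 427; dominant pollutant is CO.

427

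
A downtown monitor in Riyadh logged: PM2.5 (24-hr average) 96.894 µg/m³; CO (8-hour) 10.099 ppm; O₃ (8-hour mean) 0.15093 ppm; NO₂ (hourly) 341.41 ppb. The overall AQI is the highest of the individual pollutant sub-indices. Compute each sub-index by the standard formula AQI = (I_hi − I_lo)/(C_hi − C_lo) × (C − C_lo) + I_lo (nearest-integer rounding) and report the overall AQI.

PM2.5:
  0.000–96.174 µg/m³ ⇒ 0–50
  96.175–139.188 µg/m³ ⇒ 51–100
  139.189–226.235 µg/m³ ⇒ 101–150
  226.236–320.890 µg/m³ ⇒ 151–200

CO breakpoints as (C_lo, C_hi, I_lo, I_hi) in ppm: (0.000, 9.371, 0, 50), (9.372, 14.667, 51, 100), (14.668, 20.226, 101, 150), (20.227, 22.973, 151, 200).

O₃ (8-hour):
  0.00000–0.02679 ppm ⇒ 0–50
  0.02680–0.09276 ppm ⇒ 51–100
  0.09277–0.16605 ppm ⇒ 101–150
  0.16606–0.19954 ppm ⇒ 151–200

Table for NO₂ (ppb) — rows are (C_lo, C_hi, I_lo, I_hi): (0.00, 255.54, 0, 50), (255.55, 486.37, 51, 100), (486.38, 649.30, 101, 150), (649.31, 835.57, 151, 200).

PM2.5 96.894: bracket 96.175–139.188 → index 51–100; slope 49/43.013, offset 0.719.
AQI = 51 + 49/43.013·0.719 ≈ 51.82 ⇒ 52.
CO: 10.099 ∈ [9.372, 14.667] ↔ index [51, 100].
51 + (10.099−9.372)·(100−51)/(14.667−9.372) = 51 + 0.727·49/5.295 ≈ 57.73, so AQI = 58.
O₃: 0.15093 ∈ [0.09277, 0.16605] ↔ index [101, 150].
101 + (0.15093−0.09277)·(150−101)/(0.16605−0.09277) = 101 + 0.05816·49/0.07328 ≈ 139.89, so AQI = 140.
NO₂: 341.41 ∈ [255.55, 486.37] ↔ index [51, 100].
51 + (341.41−255.55)·(100−51)/(486.37−255.55) = 51 + 85.86·49/230.82 ≈ 69.23, so AQI = 69.
Sub-indices: PM2.5→52, CO→58, O₃→140, NO₂→69. Overall AQI = max = 140; dominant pollutant is O₃.

140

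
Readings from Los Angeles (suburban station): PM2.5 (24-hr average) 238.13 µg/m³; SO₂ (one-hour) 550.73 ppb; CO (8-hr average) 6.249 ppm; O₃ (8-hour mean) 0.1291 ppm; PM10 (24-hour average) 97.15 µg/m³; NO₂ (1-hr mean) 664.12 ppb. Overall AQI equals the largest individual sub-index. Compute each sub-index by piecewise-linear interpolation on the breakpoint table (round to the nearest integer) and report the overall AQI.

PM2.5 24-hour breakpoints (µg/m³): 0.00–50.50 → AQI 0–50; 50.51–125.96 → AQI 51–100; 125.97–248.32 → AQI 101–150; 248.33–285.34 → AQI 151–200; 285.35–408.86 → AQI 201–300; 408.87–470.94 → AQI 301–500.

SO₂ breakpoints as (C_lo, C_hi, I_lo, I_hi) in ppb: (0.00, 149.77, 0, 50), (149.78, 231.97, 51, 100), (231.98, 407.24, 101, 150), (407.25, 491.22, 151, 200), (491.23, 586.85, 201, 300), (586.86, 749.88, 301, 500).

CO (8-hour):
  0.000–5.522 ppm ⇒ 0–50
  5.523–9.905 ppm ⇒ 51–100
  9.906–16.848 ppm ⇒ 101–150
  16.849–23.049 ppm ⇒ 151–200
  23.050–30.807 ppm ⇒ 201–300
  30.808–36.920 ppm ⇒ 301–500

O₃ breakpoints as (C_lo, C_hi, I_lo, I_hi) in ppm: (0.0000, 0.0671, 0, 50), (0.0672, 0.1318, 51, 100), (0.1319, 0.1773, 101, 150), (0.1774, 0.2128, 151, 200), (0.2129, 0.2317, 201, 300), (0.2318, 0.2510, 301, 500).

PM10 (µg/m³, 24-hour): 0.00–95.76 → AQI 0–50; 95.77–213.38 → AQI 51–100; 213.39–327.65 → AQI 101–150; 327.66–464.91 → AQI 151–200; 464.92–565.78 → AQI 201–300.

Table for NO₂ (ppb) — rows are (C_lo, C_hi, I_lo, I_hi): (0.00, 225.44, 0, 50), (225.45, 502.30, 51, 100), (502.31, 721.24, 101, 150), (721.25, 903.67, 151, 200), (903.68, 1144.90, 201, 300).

PM2.5: 238.13 ∈ [125.97, 248.32] ↔ index [101, 150].
101 + (238.13−125.97)·(150−101)/(248.32−125.97) = 101 + 112.16·49/122.35 ≈ 145.92, so AQI = 146.
SO₂: 550.73 ∈ [491.23, 586.85] ↔ index [201, 300].
201 + (550.73−491.23)·(300−201)/(586.85−491.23) = 201 + 59.50·99/95.62 ≈ 262.60, so AQI = 263.
CO: 6.249 lies in 5.523–9.905, so I_lo=51, I_hi=100, C_lo=5.523, C_hi=9.905.
(100−51)/(9.905−5.523) × (6.249−5.523) + 51 = 49/4.382 × 0.726 + 51 ≈ 59.12 → 59.
O₃: row 0.0672–0.1318 (AQI 51–100). (100−51)·(0.1291−0.0672)/(0.1318−0.0672) + 51 = 49·0.0619/0.0646 + 51 ≈ 97.95 → 98.
PM10: 97.15 ∈ [95.77, 213.38] ↔ index [51, 100].
51 + (97.15−95.77)·(100−51)/(213.38−95.77) = 51 + 1.38·49/117.61 ≈ 51.57, so AQI = 52.
NO₂ 664.12: bracket 502.31–721.24 → index 101–150; slope 49/218.93, offset 161.81.
AQI = 101 + 49/218.93·161.81 ≈ 137.22 ⇒ 137.
Sub-indices: PM2.5→146, SO₂→263, CO→59, O₃→98, PM10→52, NO₂→137. Overall AQI = max = 263; dominant pollutant is SO₂.

263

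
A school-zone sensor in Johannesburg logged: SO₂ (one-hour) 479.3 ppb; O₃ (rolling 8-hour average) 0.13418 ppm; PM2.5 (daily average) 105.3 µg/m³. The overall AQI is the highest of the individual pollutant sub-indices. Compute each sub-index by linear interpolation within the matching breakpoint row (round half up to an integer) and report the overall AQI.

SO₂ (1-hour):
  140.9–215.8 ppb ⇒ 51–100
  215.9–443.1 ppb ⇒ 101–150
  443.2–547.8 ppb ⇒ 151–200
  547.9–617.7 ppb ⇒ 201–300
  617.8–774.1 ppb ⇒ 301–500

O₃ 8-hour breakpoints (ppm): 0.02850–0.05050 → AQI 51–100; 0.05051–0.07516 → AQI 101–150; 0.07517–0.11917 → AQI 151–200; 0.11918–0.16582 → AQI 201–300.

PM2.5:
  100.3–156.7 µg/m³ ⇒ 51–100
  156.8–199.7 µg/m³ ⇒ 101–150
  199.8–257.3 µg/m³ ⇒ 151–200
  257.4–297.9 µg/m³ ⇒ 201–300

SO₂ 479.3: bracket 443.2–547.8 → index 151–200; slope 49/104.6, offset 36.1.
AQI = 151 + 49/104.6·36.1 ≈ 167.91 ⇒ 168.
O₃ 0.13418: bracket 0.11918–0.16582 → index 201–300; slope 99/0.04664, offset 0.01500.
AQI = 201 + 99/0.04664·0.01500 ≈ 232.84 ⇒ 233.
PM2.5: row 100.3–156.7 (AQI 51–100). (100−51)·(105.3−100.3)/(156.7−100.3) + 51 = 49·5.0/56.4 + 51 ≈ 55.34 → 55.
Sub-indices: SO₂→168, O₃→233, PM2.5→55. Overall AQI = max = 233; dominant pollutant is O₃.

233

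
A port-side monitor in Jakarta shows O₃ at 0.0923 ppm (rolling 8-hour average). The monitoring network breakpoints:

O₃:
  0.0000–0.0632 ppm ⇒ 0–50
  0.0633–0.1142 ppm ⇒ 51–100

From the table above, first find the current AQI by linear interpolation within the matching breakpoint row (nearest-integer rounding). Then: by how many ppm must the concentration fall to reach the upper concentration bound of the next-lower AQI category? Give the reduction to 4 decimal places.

0.0291

O₃ 0.0923: bracket 0.0633–0.1142 → index 51–100; slope 49/0.0509, offset 0.0290.
AQI = 51 + 49/0.0509·0.0290 ≈ 78.92 ⇒ 79.
Current AQI 79 is in the Moderate range (51–100). The next-lower category tops out at AQI 50, whose upper concentration bound is 0.0632 ppm.
Reduction needed = 0.0923 − 0.0632 = 0.0291 ppm.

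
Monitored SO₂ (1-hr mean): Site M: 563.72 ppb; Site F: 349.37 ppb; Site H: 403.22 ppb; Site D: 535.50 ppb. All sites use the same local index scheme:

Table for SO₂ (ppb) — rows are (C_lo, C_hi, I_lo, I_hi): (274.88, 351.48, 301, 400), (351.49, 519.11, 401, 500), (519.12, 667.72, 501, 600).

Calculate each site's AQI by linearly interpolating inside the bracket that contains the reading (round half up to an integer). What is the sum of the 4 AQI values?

1872

Site M: 563.72 lies in 519.12–667.72, so I_lo=501, I_hi=600, C_lo=519.12, C_hi=667.72.
(600−501)/(667.72−519.12) × (563.72−519.12) + 501 = 99/148.60 × 44.60 + 501 ≈ 530.71 → 531.
Site F: row 274.88–351.48 (AQI 301–400). (400−301)·(349.37−274.88)/(351.48−274.88) + 301 = 99·74.49/76.60 + 301 ≈ 397.27 → 397.
Site H 403.22: bracket 351.49–519.11 → index 401–500; slope 99/167.62, offset 51.73.
AQI = 401 + 99/167.62·51.73 ≈ 431.55 ⇒ 432.
Site D: 535.50 lies in 519.12–667.72, so I_lo=501, I_hi=600, C_lo=519.12, C_hi=667.72.
(600−501)/(667.72−519.12) × (535.50−519.12) + 501 = 99/148.60 × 16.38 + 501 ≈ 511.91 → 512.
AQIs: Site M=531, Site F=397, Site H=432, Site D=512. Sum = 531 + 397 + 432 + 512 = 1872.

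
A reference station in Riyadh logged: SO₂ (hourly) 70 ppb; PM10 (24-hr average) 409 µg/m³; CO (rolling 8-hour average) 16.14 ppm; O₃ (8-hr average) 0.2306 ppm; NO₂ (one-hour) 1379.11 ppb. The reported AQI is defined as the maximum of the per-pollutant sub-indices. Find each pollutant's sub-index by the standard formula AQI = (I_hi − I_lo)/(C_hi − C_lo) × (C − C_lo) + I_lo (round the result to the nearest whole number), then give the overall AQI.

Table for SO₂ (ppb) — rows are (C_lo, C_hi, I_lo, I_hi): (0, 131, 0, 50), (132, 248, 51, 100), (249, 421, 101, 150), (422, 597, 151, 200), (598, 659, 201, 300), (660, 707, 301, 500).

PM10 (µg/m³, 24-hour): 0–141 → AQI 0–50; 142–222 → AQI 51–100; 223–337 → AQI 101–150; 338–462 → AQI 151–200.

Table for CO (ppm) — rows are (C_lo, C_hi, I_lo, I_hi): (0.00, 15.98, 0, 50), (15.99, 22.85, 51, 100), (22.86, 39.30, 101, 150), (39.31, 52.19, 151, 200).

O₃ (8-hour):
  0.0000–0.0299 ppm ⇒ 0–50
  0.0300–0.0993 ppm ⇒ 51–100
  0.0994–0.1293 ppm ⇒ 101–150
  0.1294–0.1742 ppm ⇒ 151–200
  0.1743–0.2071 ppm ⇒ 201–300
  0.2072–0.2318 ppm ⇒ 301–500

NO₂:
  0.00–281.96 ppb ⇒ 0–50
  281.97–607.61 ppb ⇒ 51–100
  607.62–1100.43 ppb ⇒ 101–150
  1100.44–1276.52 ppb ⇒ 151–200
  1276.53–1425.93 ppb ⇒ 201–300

SO₂ 70: bracket 0–131 → index 0–50; slope 50/131, offset 70.
AQI = 0 + 50/131·70 ≈ 26.72 ⇒ 27.
PM10: 409 ∈ [338, 462] ↔ index [151, 200].
151 + (409−338)·(200−151)/(462−338) = 151 + 71·49/124 ≈ 179.06, so AQI = 179.
CO: 16.14 lies in 15.99–22.85, so I_lo=51, I_hi=100, C_lo=15.99, C_hi=22.85.
(100−51)/(22.85−15.99) × (16.14−15.99) + 51 = 49/6.86 × 0.15 + 51 ≈ 52.07 → 52.
O₃: 0.2306 lies in 0.2072–0.2318, so I_lo=301, I_hi=500, C_lo=0.2072, C_hi=0.2318.
(500−301)/(0.2318−0.2072) × (0.2306−0.2072) + 301 = 199/0.0246 × 0.0234 + 301 ≈ 490.29 → 490.
NO₂: 1379.11 ∈ [1276.53, 1425.93] ↔ index [201, 300].
201 + (1379.11−1276.53)·(300−201)/(1425.93−1276.53) = 201 + 102.58·99/149.40 ≈ 268.97, so AQI = 269.
Sub-indices: SO₂→27, PM10→179, CO→52, O₃→490, NO₂→269. Overall AQI = max = 490; dominant pollutant is O₃.
AQI 490: Hazardous.

490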